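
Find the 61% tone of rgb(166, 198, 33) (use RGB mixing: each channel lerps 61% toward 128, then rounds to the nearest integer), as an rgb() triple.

Per channel, c → c + 0.61(128 − c):
  R: 166 + 0.61×(128−166) = 166 − 23.18 = 142.82 → 143
  G: 198 + 0.61×(128−198) = 198 − 42.7 = 155.3 → 155
  B: 33 + 57.95 = 90.95 → 91

rgb(143, 155, 91)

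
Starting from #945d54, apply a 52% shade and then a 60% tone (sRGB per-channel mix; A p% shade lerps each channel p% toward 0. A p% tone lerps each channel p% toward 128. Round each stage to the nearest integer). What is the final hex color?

#695f5d

#945d54 is rgb(148, 93, 84).
Per channel, c → c + 0.52(0 − c):
  R: 148 − 76.96 = 71.04 → 71
  G: 93 + 0.52×(0−93) = 93 − 48.36 = 44.64 → 45
  B: 84 + 0.52×(0−84) = 84 − 43.68 = 40.32 → 40
After the shade: rgb(71, 45, 40) = #472d28.
Lerp each channel 60% toward 128:
  R: 71 + 34.2 = 105.2 → 105
  G: 45 + 49.8 = 94.8 → 95
  B: 40 + 52.8 = 92.8 → 93
rgb(105, 95, 93) = #695f5d.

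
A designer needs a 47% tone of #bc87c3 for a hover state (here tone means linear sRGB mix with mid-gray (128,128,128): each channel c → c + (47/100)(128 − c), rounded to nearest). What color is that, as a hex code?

#bc87c3 is rgb(188, 135, 195).
A 47% tone moves each channel 47% toward 128:
  R: 188 − 28.2 = 159.8 → 160
  G: 135 + 0.47×(128−135) = 135 − 3.29 = 131.71 → 132
  B: 195 + 0.47×(128−195) = 195 − 31.49 = 163.51 → 164
rgb(160, 132, 164) = #a084a4.

#a084a4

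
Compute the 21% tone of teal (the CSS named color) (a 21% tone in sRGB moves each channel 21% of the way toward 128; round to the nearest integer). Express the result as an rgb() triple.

rgb(27, 128, 128)

CSS teal is rgb(0, 128, 128).
Per channel, c → c + 0.21(128 − c):
  R: 0 + 0.21×(128−0) = 0 + 26.88 = 26.88 → 27
  G: 128 + 0 = 128 → 128
  B: 128 + 0 = 128 → 128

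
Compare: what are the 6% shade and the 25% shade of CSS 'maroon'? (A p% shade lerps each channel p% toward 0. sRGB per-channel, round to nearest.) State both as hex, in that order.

CSS maroon is rgb(128, 0, 0).
6% shade:
  R: 128 + 0.06×(0−128) = 128 − 7.68 = 120.32 → 120
  G: 0 + 0 = 0 → 0
  B: 0 + 0.06×(0−0) = 0 + 0 = 0 → 0
  → #780000
25% shade:
  R: 128 − 32 = 96 → 96
  G: 0 + 0.25×(0−0) = 0 + 0 = 0 → 0
  B: 0 + 0.25×(0−0) = 0 + 0 = 0 → 0
  → #600000

#780000, #600000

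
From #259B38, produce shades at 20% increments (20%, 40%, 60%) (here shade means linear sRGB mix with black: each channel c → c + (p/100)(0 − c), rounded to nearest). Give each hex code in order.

#259B38 is rgb(37, 155, 56).
20%: (37 − 7.4 = 29.6→30, 155 − 31 = 124→124, 56 − 11.2 = 44.8→45) → #1E7C2D
40%: (37 − 14.8 = 22.2→22, 155 − 62 = 93→93, 56 − 22.4 = 33.6→34) → #165D22
60%: (37 − 22.2 = 14.8→15, 155 − 93 = 62→62, 56 − 33.6 = 22.4→22) → #0F3E16

#1E7C2D, #165D22, #0F3E16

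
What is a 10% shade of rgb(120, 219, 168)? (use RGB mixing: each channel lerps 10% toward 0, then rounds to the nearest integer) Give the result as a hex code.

#6CC597

A 10% shade moves each channel 10% toward 0:
  R: 120 + 0.1×(0−120) = 120 − 12 = 108 → 108
  G: 219 + 0.1×(0−219) = 219 − 21.9 = 197.1 → 197
  B: 168 + 0.1×(0−168) = 168 − 16.8 = 151.2 → 151
rgb(108, 197, 151) = #6CC597.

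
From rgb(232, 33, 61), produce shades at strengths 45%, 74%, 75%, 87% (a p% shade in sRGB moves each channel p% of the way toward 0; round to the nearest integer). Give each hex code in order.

#801222, #3C0910, #3A080F, #1E0408

45%: (232 − 104.4 = 127.6→128, 33 − 14.85 = 18.15→18, 61 − 27.45 = 33.55→34) → #801222
74%: (232 − 171.68 = 60.32→60, 33 − 24.42 = 8.58→9, 61 − 45.14 = 15.86→16) → #3C0910
75%: (232 − 174 = 58→58, 33 − 24.75 = 8.25→8, 61 − 45.75 = 15.25→15) → #3A080F
87%: (232 − 201.84 = 30.16→30, 33 − 28.71 = 4.29→4, 61 − 53.07 = 7.93→8) → #1E0408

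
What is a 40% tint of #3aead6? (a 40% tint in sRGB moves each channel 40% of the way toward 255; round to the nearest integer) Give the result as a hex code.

#3aead6 is rgb(58, 234, 214).
Per channel, c → c + 0.4(255 − c):
  R: 58 + 0.4×(255−58) = 58 + 78.8 = 136.8 → 137
  G: 234 + 0.4×(255−234) = 234 + 8.4 = 242.4 → 242
  B: 214 + 16.4 = 230.4 → 230
rgb(137, 242, 230) = #89f2e6.

#89f2e6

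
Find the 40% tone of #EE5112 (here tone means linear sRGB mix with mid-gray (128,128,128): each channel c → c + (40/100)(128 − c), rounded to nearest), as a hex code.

#EE5112 is rgb(238, 81, 18).
Per channel, c → c + 0.4(128 − c):
  R: 238 + 0.4×(128−238) = 238 − 44 = 194 → 194
  G: 81 + 0.4×(128−81) = 81 + 18.8 = 99.8 → 100
  B: 18 + 0.4×(128−18) = 18 + 44 = 62 → 62
rgb(194, 100, 62) = #C2643E.

#C2643E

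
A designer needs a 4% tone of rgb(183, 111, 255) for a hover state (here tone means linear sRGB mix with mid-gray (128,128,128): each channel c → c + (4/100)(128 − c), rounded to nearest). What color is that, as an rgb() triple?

rgb(181, 112, 250)

A 4% tone moves each channel 4% toward 128:
  R: 183 − 2.2 = 180.8 → 181
  G: 111 + 0.04×(128−111) = 111 + 0.68 = 111.68 → 112
  B: 255 + 0.04×(128−255) = 255 − 5.08 = 249.92 → 250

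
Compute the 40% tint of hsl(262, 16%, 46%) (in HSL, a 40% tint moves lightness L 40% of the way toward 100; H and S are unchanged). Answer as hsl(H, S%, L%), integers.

hsl(262, 16%, 68%)

L moves 40% from 46 toward 100: 46 + 21.6 = 67.6 → 68.
H and S are unchanged.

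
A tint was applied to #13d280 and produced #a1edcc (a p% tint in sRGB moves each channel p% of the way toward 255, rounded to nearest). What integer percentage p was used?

60%

#13d280 is rgb(19, 210, 128); #a1edcc is rgb(161, 237, 204).
On the R channel (widest range): 161 ≈ 19 + (p/100)(255 − 19), so p ≈ 100×(161 − 19)/(255 − 19) = 14200/236 = 60.17.
p = 60 reproduces all three channels after rounding.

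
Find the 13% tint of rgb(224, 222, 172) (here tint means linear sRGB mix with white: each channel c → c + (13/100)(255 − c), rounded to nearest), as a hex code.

#e4e2b7

Lerp each channel 13% toward 255:
  R: 224 + 0.13×(255−224) = 224 + 4.03 = 228.03 → 228
  G: 222 + 4.29 = 226.29 → 226
  B: 172 + 0.13×(255−172) = 172 + 10.79 = 182.79 → 183
rgb(228, 226, 183) = #e4e2b7.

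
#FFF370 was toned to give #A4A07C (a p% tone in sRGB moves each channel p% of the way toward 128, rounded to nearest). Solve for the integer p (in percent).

72%

#FFF370 is rgb(255, 243, 112); #A4A07C is rgb(164, 160, 124).
On the R channel (widest range): 164 ≈ 255 + (p/100)(128 − 255), so p ≈ 100×(164 − 255)/(128 − 255) = -9100/-127 = 71.65.
p = 72 reproduces all three channels after rounding.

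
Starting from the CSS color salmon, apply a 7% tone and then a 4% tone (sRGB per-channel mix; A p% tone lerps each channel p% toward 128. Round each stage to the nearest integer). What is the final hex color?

#EC8074

CSS salmon is rgb(250, 128, 114).
Lerp each channel 7% toward 128:
  R: 250 + 0.07×(128−250) = 250 − 8.54 = 241.46 → 241
  G: 128 + 0.07×(128−128) = 128 + 0 = 128 → 128
  B: 114 + 0.07×(128−114) = 114 + 0.98 = 114.98 → 115
After the tone: rgb(241, 128, 115) = #F18073.
Lerp each channel 4% toward 128:
  R: 241 + 0.04×(128−241) = 241 − 4.52 = 236.48 → 236
  G: 128 + 0.04×(128−128) = 128 + 0 = 128 → 128
  B: 115 + 0.52 = 115.52 → 116
rgb(236, 128, 116) = #EC8074.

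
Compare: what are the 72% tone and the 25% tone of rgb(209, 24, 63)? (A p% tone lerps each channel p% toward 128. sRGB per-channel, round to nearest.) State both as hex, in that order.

72% tone:
  R: 209 + 0.72×(128−209) = 209 − 58.32 = 150.68 → 151
  G: 24 + 0.72×(128−24) = 24 + 74.88 = 98.88 → 99
  B: 63 + 46.8 = 109.8 → 110
  → #97636e
25% tone:
  R: 209 + 0.25×(128−209) = 209 − 20.25 = 188.75 → 189
  G: 24 + 0.25×(128−24) = 24 + 26 = 50 → 50
  B: 63 + 0.25×(128−63) = 63 + 16.25 = 79.25 → 79
  → #bd324f

#97636e, #bd324f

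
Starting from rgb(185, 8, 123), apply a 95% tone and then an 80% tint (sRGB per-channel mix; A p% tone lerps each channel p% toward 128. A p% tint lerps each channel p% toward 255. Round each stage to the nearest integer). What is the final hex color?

Per channel, c → c + 0.95(128 − c):
  R: 185 − 54.15 = 130.85 → 131
  G: 8 + 114 = 122 → 122
  B: 123 + 0.95×(128−123) = 123 + 4.75 = 127.75 → 128
After the tone: rgb(131, 122, 128) = #837A80.
An 80% tint moves each channel 80% toward 255:
  R: 131 + 0.8×(255−131) = 131 + 99.2 = 230.2 → 230
  G: 122 + 0.8×(255−122) = 122 + 106.4 = 228.4 → 228
  B: 128 + 0.8×(255−128) = 128 + 101.6 = 229.6 → 230
rgb(230, 228, 230) = #E6E4E6.

#E6E4E6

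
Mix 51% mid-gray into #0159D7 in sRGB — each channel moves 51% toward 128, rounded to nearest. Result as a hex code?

#426DAB

#0159D7 is rgb(1, 89, 215).
A 51% tone moves each channel 51% toward 128:
  R: 1 + 0.51×(128−1) = 1 + 64.77 = 65.77 → 66
  G: 89 + 19.89 = 108.89 → 109
  B: 215 − 44.37 = 170.63 → 171
rgb(66, 109, 171) = #426DAB.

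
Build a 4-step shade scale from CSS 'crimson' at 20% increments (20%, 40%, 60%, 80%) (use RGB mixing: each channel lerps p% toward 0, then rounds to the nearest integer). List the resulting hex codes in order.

CSS crimson is rgb(220, 20, 60).
20%: (220 − 44 = 176→176, 20 − 4 = 16→16, 60 − 12 = 48→48) → #b01030
40%: (220 − 88 = 132→132, 20 − 8 = 12→12, 60 − 24 = 36→36) → #840c24
60%: (220 − 132 = 88→88, 20 − 12 = 8→8, 60 − 36 = 24→24) → #580818
80%: (220 − 176 = 44→44, 20 − 16 = 4→4, 60 − 48 = 12→12) → #2c040c

#b01030, #840c24, #580818, #2c040c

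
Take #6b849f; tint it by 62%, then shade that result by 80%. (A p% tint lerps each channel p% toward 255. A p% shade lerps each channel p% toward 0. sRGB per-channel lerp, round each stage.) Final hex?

#282a2c

#6b849f is rgb(107, 132, 159).
Lerp each channel 62% toward 255:
  R: 107 + 91.76 = 198.76 → 199
  G: 132 + 0.62×(255−132) = 132 + 76.26 = 208.26 → 208
  B: 159 + 59.52 = 218.52 → 219
After the tint: rgb(199, 208, 219) = #c7d0db.
Lerp each channel 80% toward 0:
  R: 199 + 0.8×(0−199) = 199 − 159.2 = 39.8 → 40
  G: 208 − 166.4 = 41.6 → 42
  B: 219 + 0.8×(0−219) = 219 − 175.2 = 43.8 → 44
rgb(40, 42, 44) = #282a2c.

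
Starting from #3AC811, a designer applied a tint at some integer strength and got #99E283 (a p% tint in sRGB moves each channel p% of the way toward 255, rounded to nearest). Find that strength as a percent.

48%

#3AC811 is rgb(58, 200, 17); #99E283 is rgb(153, 226, 131).
On the B channel (widest range): 131 ≈ 17 + (p/100)(255 − 17), so p ≈ 100×(131 − 17)/(255 − 17) = 11400/238 = 47.90.
p = 48 reproduces all three channels after rounding.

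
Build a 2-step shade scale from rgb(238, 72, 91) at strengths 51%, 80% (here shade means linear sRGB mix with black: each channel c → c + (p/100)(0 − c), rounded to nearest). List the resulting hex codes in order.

51%: (238 − 121.38 = 116.62→117, 72 − 36.72 = 35.28→35, 91 − 46.41 = 44.59→45) → #75232d
80%: (238 − 190.4 = 47.6→48, 72 − 57.6 = 14.4→14, 91 − 72.8 = 18.2→18) → #300e12

#75232d, #300e12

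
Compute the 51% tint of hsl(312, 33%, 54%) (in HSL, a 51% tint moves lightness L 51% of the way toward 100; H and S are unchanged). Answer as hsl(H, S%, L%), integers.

hsl(312, 33%, 77%)

L moves 51% from 54 toward 100: 54 + 23.46 = 77.46 → 77.
H and S are unchanged.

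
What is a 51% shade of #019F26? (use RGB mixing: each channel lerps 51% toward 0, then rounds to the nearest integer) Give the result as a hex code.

#019F26 is rgb(1, 159, 38).
Lerp each channel 51% toward 0:
  R: 1 − 0.51 = 0.49 → 0
  G: 159 + 0.51×(0−159) = 159 − 81.09 = 77.91 → 78
  B: 38 + 0.51×(0−38) = 38 − 19.38 = 18.62 → 19
rgb(0, 78, 19) = #004E13.

#004E13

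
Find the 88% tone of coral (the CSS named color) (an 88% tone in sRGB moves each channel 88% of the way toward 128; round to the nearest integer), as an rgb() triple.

rgb(143, 128, 122)

CSS coral is rgb(255, 127, 80).
Lerp each channel 88% toward 128:
  R: 255 − 111.76 = 143.24 → 143
  G: 127 + 0.88×(128−127) = 127 + 0.88 = 127.88 → 128
  B: 80 + 42.24 = 122.24 → 122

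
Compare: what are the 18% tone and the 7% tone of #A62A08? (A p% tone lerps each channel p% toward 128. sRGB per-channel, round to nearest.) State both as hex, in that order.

#A62A08 is rgb(166, 42, 8).
18% tone:
  R: 166 + 0.18×(128−166) = 166 − 6.84 = 159.16 → 159
  G: 42 + 0.18×(128−42) = 42 + 15.48 = 57.48 → 57
  B: 8 + 21.6 = 29.6 → 30
  → #9F391E
7% tone:
  R: 166 − 2.66 = 163.34 → 163
  G: 42 + 6.02 = 48.02 → 48
  B: 8 + 0.07×(128−8) = 8 + 8.4 = 16.4 → 16
  → #A33010

#9F391E, #A33010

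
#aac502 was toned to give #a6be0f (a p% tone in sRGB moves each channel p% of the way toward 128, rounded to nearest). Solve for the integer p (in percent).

10%

#aac502 is rgb(170, 197, 2); #a6be0f is rgb(166, 190, 15).
On the B channel (widest range): 15 ≈ 2 + (p/100)(128 − 2), so p ≈ 100×(15 − 2)/(128 − 2) = 1300/126 = 10.32.
p = 10 reproduces all three channels after rounding.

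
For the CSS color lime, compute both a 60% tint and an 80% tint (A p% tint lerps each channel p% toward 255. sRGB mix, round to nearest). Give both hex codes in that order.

#99FF99, #CCFFCC

CSS lime is rgb(0, 255, 0).
60% tint:
  R: 0 + 153 = 153 → 153
  G: 255 + 0.6×(255−255) = 255 + 0 = 255 → 255
  B: 0 + 0.6×(255−0) = 0 + 153 = 153 → 153
  → #99FF99
80% tint:
  R: 0 + 204 = 204 → 204
  G: 255 + 0.8×(255−255) = 255 + 0 = 255 → 255
  B: 0 + 0.8×(255−0) = 0 + 204 = 204 → 204
  → #CCFFCC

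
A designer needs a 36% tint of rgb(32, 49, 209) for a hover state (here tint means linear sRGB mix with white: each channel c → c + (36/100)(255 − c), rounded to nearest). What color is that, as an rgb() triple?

Per channel, c → c + 0.36(255 − c):
  R: 32 + 80.28 = 112.28 → 112
  G: 49 + 74.16 = 123.16 → 123
  B: 209 + 0.36×(255−209) = 209 + 16.56 = 225.56 → 226

rgb(112, 123, 226)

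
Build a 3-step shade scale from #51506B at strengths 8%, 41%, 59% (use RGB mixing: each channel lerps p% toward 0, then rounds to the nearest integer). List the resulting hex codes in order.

#51506B is rgb(81, 80, 107).
8%: (81 − 6.48 = 74.52→75, 80 − 6.4 = 73.6→74, 107 − 8.56 = 98.44→98) → #4B4A62
41%: (81 − 33.21 = 47.79→48, 80 − 32.8 = 47.2→47, 107 − 43.87 = 63.13→63) → #302F3F
59%: (81 − 47.79 = 33.21→33, 80 − 47.2 = 32.8→33, 107 − 63.13 = 43.87→44) → #21212C

#4B4A62, #302F3F, #21212C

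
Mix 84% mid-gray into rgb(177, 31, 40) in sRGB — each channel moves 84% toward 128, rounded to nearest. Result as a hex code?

#887072

An 84% tone moves each channel 84% toward 128:
  R: 177 − 41.16 = 135.84 → 136
  G: 31 + 81.48 = 112.48 → 112
  B: 40 + 73.92 = 113.92 → 114
rgb(136, 112, 114) = #887072.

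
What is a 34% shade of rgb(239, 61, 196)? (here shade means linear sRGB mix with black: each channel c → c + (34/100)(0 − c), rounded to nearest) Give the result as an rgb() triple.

rgb(158, 40, 129)

A 34% shade moves each channel 34% toward 0:
  R: 239 − 81.26 = 157.74 → 158
  G: 61 − 20.74 = 40.26 → 40
  B: 196 − 66.64 = 129.36 → 129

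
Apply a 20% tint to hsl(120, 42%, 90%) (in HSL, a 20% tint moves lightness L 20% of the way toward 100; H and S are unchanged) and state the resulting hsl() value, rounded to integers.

L moves 20% from 90 toward 100: 90 + 2 = 92 → 92.
H and S are unchanged.

hsl(120, 42%, 92%)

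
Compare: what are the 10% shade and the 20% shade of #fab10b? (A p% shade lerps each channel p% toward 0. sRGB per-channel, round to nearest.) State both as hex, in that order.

#e19f0a, #c88e09

#fab10b is rgb(250, 177, 11).
10% shade:
  R: 250 + 0.1×(0−250) = 250 − 25 = 225 → 225
  G: 177 + 0.1×(0−177) = 177 − 17.7 = 159.3 → 159
  B: 11 + 0.1×(0−11) = 11 − 1.1 = 9.9 → 10
  → #e19f0a
20% shade:
  R: 250 − 50 = 200 → 200
  G: 177 + 0.2×(0−177) = 177 − 35.4 = 141.6 → 142
  B: 11 − 2.2 = 8.8 → 9
  → #c88e09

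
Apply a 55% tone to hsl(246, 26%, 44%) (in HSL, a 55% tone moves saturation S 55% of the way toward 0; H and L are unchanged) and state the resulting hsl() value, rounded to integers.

S moves 55% from 26 toward 0: 26 − 14.3 = 11.7 → 12.
H and L are unchanged.

hsl(246, 12%, 44%)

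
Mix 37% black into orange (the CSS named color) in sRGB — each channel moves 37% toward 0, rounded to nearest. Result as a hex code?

#A16800

CSS orange is rgb(255, 165, 0).
Per channel, c → c + 0.37(0 − c):
  R: 255 − 94.35 = 160.65 → 161
  G: 165 + 0.37×(0−165) = 165 − 61.05 = 103.95 → 104
  B: 0 + 0 = 0 → 0
rgb(161, 104, 0) = #A16800.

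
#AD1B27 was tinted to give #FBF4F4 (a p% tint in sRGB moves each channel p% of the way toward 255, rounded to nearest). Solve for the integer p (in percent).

#AD1B27 is rgb(173, 27, 39); #FBF4F4 is rgb(251, 244, 244).
On the G channel (widest range): 244 ≈ 27 + (p/100)(255 − 27), so p ≈ 100×(244 − 27)/(255 − 27) = 21700/228 = 95.18.
p = 95 reproduces all three channels after rounding.

95%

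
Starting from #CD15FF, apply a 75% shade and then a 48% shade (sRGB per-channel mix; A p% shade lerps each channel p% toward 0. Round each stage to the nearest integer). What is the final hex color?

#1B0321

#CD15FF is rgb(205, 21, 255).
Per channel, c → c + 0.75(0 − c):
  R: 205 + 0.75×(0−205) = 205 − 153.75 = 51.25 → 51
  G: 21 − 15.75 = 5.25 → 5
  B: 255 − 191.25 = 63.75 → 64
After the shade: rgb(51, 5, 64) = #330540.
A 48% shade moves each channel 48% toward 0:
  R: 51 − 24.48 = 26.52 → 27
  G: 5 + 0.48×(0−5) = 5 − 2.4 = 2.6 → 3
  B: 64 + 0.48×(0−64) = 64 − 30.72 = 33.28 → 33
rgb(27, 3, 33) = #1B0321.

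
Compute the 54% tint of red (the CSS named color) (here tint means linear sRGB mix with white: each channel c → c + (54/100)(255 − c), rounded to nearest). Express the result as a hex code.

#FF8A8A

CSS red is rgb(255, 0, 0).
Lerp each channel 54% toward 255:
  R: 255 + 0 = 255 → 255
  G: 0 + 137.7 = 137.7 → 138
  B: 0 + 137.7 = 137.7 → 138
rgb(255, 138, 138) = #FF8A8A.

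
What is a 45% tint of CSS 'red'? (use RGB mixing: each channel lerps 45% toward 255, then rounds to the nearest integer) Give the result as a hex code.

CSS red is rgb(255, 0, 0).
Per channel, c → c + 0.45(255 − c):
  R: 255 + 0 = 255 → 255
  G: 0 + 0.45×(255−0) = 0 + 114.75 = 114.75 → 115
  B: 0 + 114.75 = 114.75 → 115
rgb(255, 115, 115) = #ff7373.

#ff7373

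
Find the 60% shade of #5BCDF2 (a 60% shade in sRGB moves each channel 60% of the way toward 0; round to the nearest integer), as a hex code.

#245261

#5BCDF2 is rgb(91, 205, 242).
A 60% shade moves each channel 60% toward 0:
  R: 91 + 0.6×(0−91) = 91 − 54.6 = 36.4 → 36
  G: 205 − 123 = 82 → 82
  B: 242 − 145.2 = 96.8 → 97
rgb(36, 82, 97) = #245261.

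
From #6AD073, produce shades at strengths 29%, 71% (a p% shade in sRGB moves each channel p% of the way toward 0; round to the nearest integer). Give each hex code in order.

#4B9452, #1F3C21

#6AD073 is rgb(106, 208, 115).
29%: (106 − 30.74 = 75.26→75, 208 − 60.32 = 147.68→148, 115 − 33.35 = 81.65→82) → #4B9452
71%: (106 − 75.26 = 30.74→31, 208 − 147.68 = 60.32→60, 115 − 81.65 = 33.35→33) → #1F3C21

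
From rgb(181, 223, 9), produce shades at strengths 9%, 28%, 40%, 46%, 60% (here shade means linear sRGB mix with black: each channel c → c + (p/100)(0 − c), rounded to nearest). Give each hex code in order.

9%: (181 − 16.29 = 164.71→165, 223 − 20.07 = 202.93→203, 9 − 0.81 = 8.19→8) → #a5cb08
28%: (181 − 50.68 = 130.32→130, 223 − 62.44 = 160.56→161, 9 − 2.52 = 6.48→6) → #82a106
40%: (181 − 72.4 = 108.6→109, 223 − 89.2 = 133.8→134, 9 − 3.6 = 5.4→5) → #6d8605
46%: (181 − 83.26 = 97.74→98, 223 − 102.58 = 120.42→120, 9 − 4.14 = 4.86→5) → #627805
60%: (181 − 108.6 = 72.4→72, 223 − 133.8 = 89.2→89, 9 − 5.4 = 3.6→4) → #485904

#a5cb08, #82a106, #6d8605, #627805, #485904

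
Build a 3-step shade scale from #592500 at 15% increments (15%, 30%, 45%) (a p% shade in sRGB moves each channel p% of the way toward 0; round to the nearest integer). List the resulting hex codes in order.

#4C1F00, #3E1A00, #311400

#592500 is rgb(89, 37, 0).
15%: (89 − 13.35 = 75.65→76, 37 − 5.55 = 31.45→31, 0→0) → #4C1F00
30%: (89 − 26.7 = 62.3→62, 37 − 11.1 = 25.9→26, 0→0) → #3E1A00
45%: (89 − 40.05 = 48.95→49, 37 − 16.65 = 20.35→20, 0→0) → #311400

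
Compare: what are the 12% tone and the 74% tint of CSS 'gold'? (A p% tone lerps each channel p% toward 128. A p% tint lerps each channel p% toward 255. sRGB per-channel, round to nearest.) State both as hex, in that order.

CSS gold is rgb(255, 215, 0).
12% tone:
  R: 255 − 15.24 = 239.76 → 240
  G: 215 − 10.44 = 204.56 → 205
  B: 0 + 0.12×(128−0) = 0 + 15.36 = 15.36 → 15
  → #F0CD0F
74% tint:
  R: 255 + 0 = 255 → 255
  G: 215 + 0.74×(255−215) = 215 + 29.6 = 244.6 → 245
  B: 0 + 0.74×(255−0) = 0 + 188.7 = 188.7 → 189
  → #FFF5BD

#F0CD0F, #FFF5BD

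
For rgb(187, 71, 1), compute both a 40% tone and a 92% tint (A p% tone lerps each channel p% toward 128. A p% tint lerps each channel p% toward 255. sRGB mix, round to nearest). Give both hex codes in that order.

#a35e34, #faf0eb

40% tone:
  R: 187 − 23.6 = 163.4 → 163
  G: 71 + 0.4×(128−71) = 71 + 22.8 = 93.8 → 94
  B: 1 + 0.4×(128−1) = 1 + 50.8 = 51.8 → 52
  → #a35e34
92% tint:
  R: 187 + 0.92×(255−187) = 187 + 62.56 = 249.56 → 250
  G: 71 + 169.28 = 240.28 → 240
  B: 1 + 233.68 = 234.68 → 235
  → #faf0eb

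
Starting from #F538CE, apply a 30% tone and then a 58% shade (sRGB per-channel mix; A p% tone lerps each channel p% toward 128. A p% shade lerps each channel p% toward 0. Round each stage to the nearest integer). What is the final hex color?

#58214D

#F538CE is rgb(245, 56, 206).
Per channel, c → c + 0.3(128 − c):
  R: 245 − 35.1 = 209.9 → 210
  G: 56 + 0.3×(128−56) = 56 + 21.6 = 77.6 → 78
  B: 206 − 23.4 = 182.6 → 183
After the tone: rgb(210, 78, 183) = #D24EB7.
Per channel, c → c + 0.58(0 − c):
  R: 210 − 121.8 = 88.2 → 88
  G: 78 + 0.58×(0−78) = 78 − 45.24 = 32.76 → 33
  B: 183 + 0.58×(0−183) = 183 − 106.14 = 76.86 → 77
rgb(88, 33, 77) = #58214D.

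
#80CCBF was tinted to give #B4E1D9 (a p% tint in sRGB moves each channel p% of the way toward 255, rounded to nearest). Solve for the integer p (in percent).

#80CCBF is rgb(128, 204, 191); #B4E1D9 is rgb(180, 225, 217).
On the R channel (widest range): 180 ≈ 128 + (p/100)(255 − 128), so p ≈ 100×(180 − 128)/(255 − 128) = 5200/127 = 40.94.
p = 41 reproduces all three channels after rounding.

41%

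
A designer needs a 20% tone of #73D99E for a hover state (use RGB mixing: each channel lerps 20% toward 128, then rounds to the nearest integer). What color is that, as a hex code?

#76C798

#73D99E is rgb(115, 217, 158).
Per channel, c → c + 0.2(128 − c):
  R: 115 + 0.2×(128−115) = 115 + 2.6 = 117.6 → 118
  G: 217 − 17.8 = 199.2 → 199
  B: 158 + 0.2×(128−158) = 158 − 6 = 152 → 152
rgb(118, 199, 152) = #76C798.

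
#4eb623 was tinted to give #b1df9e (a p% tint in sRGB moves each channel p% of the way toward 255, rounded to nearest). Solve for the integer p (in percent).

#4eb623 is rgb(78, 182, 35); #b1df9e is rgb(177, 223, 158).
On the B channel (widest range): 158 ≈ 35 + (p/100)(255 − 35), so p ≈ 100×(158 − 35)/(255 − 35) = 12300/220 = 55.91.
p = 56 reproduces all three channels after rounding.

56%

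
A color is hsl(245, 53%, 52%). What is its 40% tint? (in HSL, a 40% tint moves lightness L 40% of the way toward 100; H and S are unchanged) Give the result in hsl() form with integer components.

L moves 40% from 52 toward 100: 52 + 19.2 = 71.2 → 71.
H and S are unchanged.

hsl(245, 53%, 71%)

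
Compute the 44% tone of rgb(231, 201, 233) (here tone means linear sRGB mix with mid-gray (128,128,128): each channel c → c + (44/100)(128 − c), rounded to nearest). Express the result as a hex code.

A 44% tone moves each channel 44% toward 128:
  R: 231 + 0.44×(128−231) = 231 − 45.32 = 185.68 → 186
  G: 201 − 32.12 = 168.88 → 169
  B: 233 + 0.44×(128−233) = 233 − 46.2 = 186.8 → 187
rgb(186, 169, 187) = #BAA9BB.

#BAA9BB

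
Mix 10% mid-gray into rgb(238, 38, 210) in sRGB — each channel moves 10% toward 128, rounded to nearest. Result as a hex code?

#E32FCA

Lerp each channel 10% toward 128:
  R: 238 + 0.1×(128−238) = 238 − 11 = 227 → 227
  G: 38 + 0.1×(128−38) = 38 + 9 = 47 → 47
  B: 210 − 8.2 = 201.8 → 202
rgb(227, 47, 202) = #E32FCA.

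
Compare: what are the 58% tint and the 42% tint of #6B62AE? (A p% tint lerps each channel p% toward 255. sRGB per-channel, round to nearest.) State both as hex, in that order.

#6B62AE is rgb(107, 98, 174).
58% tint:
  R: 107 + 0.58×(255−107) = 107 + 85.84 = 192.84 → 193
  G: 98 + 0.58×(255−98) = 98 + 91.06 = 189.06 → 189
  B: 174 + 0.58×(255−174) = 174 + 46.98 = 220.98 → 221
  → #C1BDDD
42% tint:
  R: 107 + 62.16 = 169.16 → 169
  G: 98 + 0.42×(255−98) = 98 + 65.94 = 163.94 → 164
  B: 174 + 0.42×(255−174) = 174 + 34.02 = 208.02 → 208
  → #A9A4D0

#C1BDDD, #A9A4D0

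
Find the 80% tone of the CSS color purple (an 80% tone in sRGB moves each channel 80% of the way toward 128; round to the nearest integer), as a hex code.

CSS purple is rgb(128, 0, 128).
An 80% tone moves each channel 80% toward 128:
  R: 128 + 0 = 128 → 128
  G: 0 + 0.8×(128−0) = 0 + 102.4 = 102.4 → 102
  B: 128 + 0.8×(128−128) = 128 + 0 = 128 → 128
rgb(128, 102, 128) = #806680.

#806680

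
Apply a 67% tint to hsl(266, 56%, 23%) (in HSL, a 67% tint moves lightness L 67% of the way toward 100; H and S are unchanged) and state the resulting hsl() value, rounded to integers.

hsl(266, 56%, 75%)

L moves 67% from 23 toward 100: 23 + 51.59 = 74.59 → 75.
H and S are unchanged.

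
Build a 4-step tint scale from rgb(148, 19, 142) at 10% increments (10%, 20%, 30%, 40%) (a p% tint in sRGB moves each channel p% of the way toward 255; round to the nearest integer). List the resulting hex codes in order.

10%: (148 + 10.7 = 158.7→159, 19 + 23.6 = 42.6→43, 142 + 11.3 = 153.3→153) → #9F2B99
20%: (148 + 21.4 = 169.4→169, 19 + 47.2 = 66.2→66, 142 + 22.6 = 164.6→165) → #A942A5
30%: (148 + 32.1 = 180.1→180, 19 + 70.8 = 89.8→90, 142 + 33.9 = 175.9→176) → #B45AB0
40%: (148 + 42.8 = 190.8→191, 19 + 94.4 = 113.4→113, 142 + 45.2 = 187.2→187) → #BF71BB

#9F2B99, #A942A5, #B45AB0, #BF71BB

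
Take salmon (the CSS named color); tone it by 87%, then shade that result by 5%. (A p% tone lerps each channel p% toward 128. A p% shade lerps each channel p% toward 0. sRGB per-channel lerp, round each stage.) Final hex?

#897a78

CSS salmon is rgb(250, 128, 114).
Per channel, c → c + 0.87(128 − c):
  R: 250 + 0.87×(128−250) = 250 − 106.14 = 143.86 → 144
  G: 128 + 0.87×(128−128) = 128 + 0 = 128 → 128
  B: 114 + 12.18 = 126.18 → 126
After the tone: rgb(144, 128, 126) = #90807e.
Per channel, c → c + 0.05(0 − c):
  R: 144 + 0.05×(0−144) = 144 − 7.2 = 136.8 → 137
  G: 128 + 0.05×(0−128) = 128 − 6.4 = 121.6 → 122
  B: 126 − 6.3 = 119.7 → 120
rgb(137, 122, 120) = #897a78.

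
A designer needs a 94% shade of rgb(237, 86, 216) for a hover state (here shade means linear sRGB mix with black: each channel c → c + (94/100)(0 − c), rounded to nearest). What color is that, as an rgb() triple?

rgb(14, 5, 13)

A 94% shade moves each channel 94% toward 0:
  R: 237 − 222.78 = 14.22 → 14
  G: 86 − 80.84 = 5.16 → 5
  B: 216 − 203.04 = 12.96 → 13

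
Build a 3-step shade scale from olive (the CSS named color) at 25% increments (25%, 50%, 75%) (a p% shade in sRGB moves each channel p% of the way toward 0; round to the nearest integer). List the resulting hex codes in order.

#606000, #404000, #202000

CSS olive is rgb(128, 128, 0).
25%: (128 − 32 = 96→96, 128 − 32 = 96→96, 0→0) → #606000
50%: (128 − 64 = 64→64, 128 − 64 = 64→64, 0→0) → #404000
75%: (128 − 96 = 32→32, 128 − 96 = 32→32, 0→0) → #202000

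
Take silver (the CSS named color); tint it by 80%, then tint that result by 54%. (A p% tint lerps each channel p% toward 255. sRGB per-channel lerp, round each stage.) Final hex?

CSS silver is rgb(192, 192, 192).
An 80% tint moves each channel 80% toward 255:
  R: 192 + 0.8×(255−192) = 192 + 50.4 = 242.4 → 242
  G: 192 + 0.8×(255−192) = 192 + 50.4 = 242.4 → 242
  B: 192 + 50.4 = 242.4 → 242
After the tint: rgb(242, 242, 242) = #F2F2F2.
Per channel, c → c + 0.54(255 − c):
  R: 242 + 0.54×(255−242) = 242 + 7.02 = 249.02 → 249
  G: 242 + 7.02 = 249.02 → 249
  B: 242 + 7.02 = 249.02 → 249
rgb(249, 249, 249) = #F9F9F9.

#F9F9F9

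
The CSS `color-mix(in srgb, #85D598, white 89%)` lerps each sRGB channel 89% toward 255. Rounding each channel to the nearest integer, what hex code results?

#85D598 is rgb(133, 213, 152).
Lerp each channel 89% toward 255:
  R: 133 + 108.58 = 241.58 → 242
  G: 213 + 37.38 = 250.38 → 250
  B: 152 + 0.89×(255−152) = 152 + 91.67 = 243.67 → 244
rgb(242, 250, 244) = #F2FAF4.

#F2FAF4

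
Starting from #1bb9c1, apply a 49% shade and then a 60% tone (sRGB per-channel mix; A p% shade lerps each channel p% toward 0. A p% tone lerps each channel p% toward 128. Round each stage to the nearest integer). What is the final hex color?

#527274

#1bb9c1 is rgb(27, 185, 193).
Lerp each channel 49% toward 0:
  R: 27 − 13.23 = 13.77 → 14
  G: 185 + 0.49×(0−185) = 185 − 90.65 = 94.35 → 94
  B: 193 + 0.49×(0−193) = 193 − 94.57 = 98.43 → 98
After the shade: rgb(14, 94, 98) = #0e5e62.
A 60% tone moves each channel 60% toward 128:
  R: 14 + 0.6×(128−14) = 14 + 68.4 = 82.4 → 82
  G: 94 + 0.6×(128−94) = 94 + 20.4 = 114.4 → 114
  B: 98 + 18 = 116 → 116
rgb(82, 114, 116) = #527274.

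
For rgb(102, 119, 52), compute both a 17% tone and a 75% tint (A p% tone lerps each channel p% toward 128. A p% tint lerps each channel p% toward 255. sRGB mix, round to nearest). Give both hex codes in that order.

#6A7941, #D9DDCC

17% tone:
  R: 102 + 0.17×(128−102) = 102 + 4.42 = 106.42 → 106
  G: 119 + 1.53 = 120.53 → 121
  B: 52 + 0.17×(128−52) = 52 + 12.92 = 64.92 → 65
  → #6A7941
75% tint:
  R: 102 + 0.75×(255−102) = 102 + 114.75 = 216.75 → 217
  G: 119 + 102 = 221 → 221
  B: 52 + 152.25 = 204.25 → 204
  → #D9DDCC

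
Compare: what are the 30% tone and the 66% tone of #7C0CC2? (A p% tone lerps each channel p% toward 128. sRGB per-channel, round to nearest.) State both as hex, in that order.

#7D2FAE, #7F5996

#7C0CC2 is rgb(124, 12, 194).
30% tone:
  R: 124 + 1.2 = 125.2 → 125
  G: 12 + 34.8 = 46.8 → 47
  B: 194 + 0.3×(128−194) = 194 − 19.8 = 174.2 → 174
  → #7D2FAE
66% tone:
  R: 124 + 2.64 = 126.64 → 127
  G: 12 + 76.56 = 88.56 → 89
  B: 194 + 0.66×(128−194) = 194 − 43.56 = 150.44 → 150
  → #7F5996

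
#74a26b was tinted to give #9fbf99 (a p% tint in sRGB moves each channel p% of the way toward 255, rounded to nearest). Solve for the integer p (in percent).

#74a26b is rgb(116, 162, 107); #9fbf99 is rgb(159, 191, 153).
On the B channel (widest range): 153 ≈ 107 + (p/100)(255 − 107), so p ≈ 100×(153 − 107)/(255 − 107) = 4600/148 = 31.08.
p = 31 reproduces all three channels after rounding.

31%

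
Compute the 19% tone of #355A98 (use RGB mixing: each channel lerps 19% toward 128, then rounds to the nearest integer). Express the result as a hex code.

#436193

#355A98 is rgb(53, 90, 152).
A 19% tone moves each channel 19% toward 128:
  R: 53 + 0.19×(128−53) = 53 + 14.25 = 67.25 → 67
  G: 90 + 0.19×(128−90) = 90 + 7.22 = 97.22 → 97
  B: 152 − 4.56 = 147.44 → 147
rgb(67, 97, 147) = #436193.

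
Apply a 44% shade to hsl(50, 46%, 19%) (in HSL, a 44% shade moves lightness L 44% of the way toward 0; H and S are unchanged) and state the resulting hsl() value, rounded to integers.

hsl(50, 46%, 11%)

L moves 44% from 19 toward 0: 19 − 8.36 = 10.64 → 11.
H and S are unchanged.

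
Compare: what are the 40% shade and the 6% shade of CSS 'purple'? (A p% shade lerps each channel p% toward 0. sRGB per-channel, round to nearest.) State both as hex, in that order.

CSS purple is rgb(128, 0, 128).
40% shade:
  R: 128 − 51.2 = 76.8 → 77
  G: 0 + 0 = 0 → 0
  B: 128 + 0.4×(0−128) = 128 − 51.2 = 76.8 → 77
  → #4D004D
6% shade:
  R: 128 + 0.06×(0−128) = 128 − 7.68 = 120.32 → 120
  G: 0 + 0.06×(0−0) = 0 + 0 = 0 → 0
  B: 128 − 7.68 = 120.32 → 120
  → #780078

#4D004D, #780078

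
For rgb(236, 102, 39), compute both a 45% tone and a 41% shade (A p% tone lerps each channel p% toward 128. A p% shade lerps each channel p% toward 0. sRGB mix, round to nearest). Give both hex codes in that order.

#bb724f, #8b3c17

45% tone:
  R: 236 + 0.45×(128−236) = 236 − 48.6 = 187.4 → 187
  G: 102 + 0.45×(128−102) = 102 + 11.7 = 113.7 → 114
  B: 39 + 0.45×(128−39) = 39 + 40.05 = 79.05 → 79
  → #bb724f
41% shade:
  R: 236 + 0.41×(0−236) = 236 − 96.76 = 139.24 → 139
  G: 102 + 0.41×(0−102) = 102 − 41.82 = 60.18 → 60
  B: 39 − 15.99 = 23.01 → 23
  → #8b3c17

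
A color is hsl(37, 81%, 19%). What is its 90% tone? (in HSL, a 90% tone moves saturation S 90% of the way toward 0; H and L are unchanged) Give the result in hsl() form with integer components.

S moves 90% from 81 toward 0: 81 − 72.9 = 8.1 → 8.
H and L are unchanged.

hsl(37, 8%, 19%)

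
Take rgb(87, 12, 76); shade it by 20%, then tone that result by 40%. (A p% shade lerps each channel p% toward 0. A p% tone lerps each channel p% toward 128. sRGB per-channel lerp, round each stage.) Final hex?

#5D3958

A 20% shade moves each channel 20% toward 0:
  R: 87 + 0.2×(0−87) = 87 − 17.4 = 69.6 → 70
  G: 12 − 2.4 = 9.6 → 10
  B: 76 − 15.2 = 60.8 → 61
After the shade: rgb(70, 10, 61) = #460A3D.
A 40% tone moves each channel 40% toward 128:
  R: 70 + 23.2 = 93.2 → 93
  G: 10 + 47.2 = 57.2 → 57
  B: 61 + 0.4×(128−61) = 61 + 26.8 = 87.8 → 88
rgb(93, 57, 88) = #5D3958.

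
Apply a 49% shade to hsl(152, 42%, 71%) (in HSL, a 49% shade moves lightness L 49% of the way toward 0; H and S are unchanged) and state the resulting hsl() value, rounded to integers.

hsl(152, 42%, 36%)

L moves 49% from 71 toward 0: 71 − 34.79 = 36.21 → 36.
H and S are unchanged.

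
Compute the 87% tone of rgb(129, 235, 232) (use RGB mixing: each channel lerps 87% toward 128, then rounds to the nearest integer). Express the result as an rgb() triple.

rgb(128, 142, 142)

Per channel, c → c + 0.87(128 − c):
  R: 129 − 0.87 = 128.13 → 128
  G: 235 + 0.87×(128−235) = 235 − 93.09 = 141.91 → 142
  B: 232 + 0.87×(128−232) = 232 − 90.48 = 141.52 → 142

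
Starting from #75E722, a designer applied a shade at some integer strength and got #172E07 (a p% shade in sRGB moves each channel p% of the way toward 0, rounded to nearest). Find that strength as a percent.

80%

#75E722 is rgb(117, 231, 34); #172E07 is rgb(23, 46, 7).
On the G channel (widest range): 46 ≈ 231 + (p/100)(0 − 231), so p ≈ 100×(46 − 231)/(0 − 231) = -18500/-231 = 80.09.
p = 80 reproduces all three channels after rounding.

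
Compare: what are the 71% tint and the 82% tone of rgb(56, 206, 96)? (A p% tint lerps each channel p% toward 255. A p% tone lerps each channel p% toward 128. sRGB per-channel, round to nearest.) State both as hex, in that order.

71% tint:
  R: 56 + 0.71×(255−56) = 56 + 141.29 = 197.29 → 197
  G: 206 + 0.71×(255−206) = 206 + 34.79 = 240.79 → 241
  B: 96 + 112.89 = 208.89 → 209
  → #c5f1d1
82% tone:
  R: 56 + 59.04 = 115.04 → 115
  G: 206 − 63.96 = 142.04 → 142
  B: 96 + 0.82×(128−96) = 96 + 26.24 = 122.24 → 122
  → #738e7a

#c5f1d1, #738e7a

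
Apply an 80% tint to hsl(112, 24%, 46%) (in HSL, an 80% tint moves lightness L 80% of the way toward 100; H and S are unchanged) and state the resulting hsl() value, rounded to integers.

L moves 80% from 46 toward 100: 46 + 43.2 = 89.2 → 89.
H and S are unchanged.

hsl(112, 24%, 89%)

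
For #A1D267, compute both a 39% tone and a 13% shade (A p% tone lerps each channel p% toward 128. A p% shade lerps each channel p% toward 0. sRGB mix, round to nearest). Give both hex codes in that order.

#94B271, #8CB75A

#A1D267 is rgb(161, 210, 103).
39% tone:
  R: 161 + 0.39×(128−161) = 161 − 12.87 = 148.13 → 148
  G: 210 + 0.39×(128−210) = 210 − 31.98 = 178.02 → 178
  B: 103 + 9.75 = 112.75 → 113
  → #94B271
13% shade:
  R: 161 − 20.93 = 140.07 → 140
  G: 210 + 0.13×(0−210) = 210 − 27.3 = 182.7 → 183
  B: 103 − 13.39 = 89.61 → 90
  → #8CB75A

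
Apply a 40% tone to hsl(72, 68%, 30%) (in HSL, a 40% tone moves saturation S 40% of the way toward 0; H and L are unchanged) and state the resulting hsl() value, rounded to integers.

hsl(72, 41%, 30%)

S moves 40% from 68 toward 0: 68 − 27.2 = 40.8 → 41.
H and L are unchanged.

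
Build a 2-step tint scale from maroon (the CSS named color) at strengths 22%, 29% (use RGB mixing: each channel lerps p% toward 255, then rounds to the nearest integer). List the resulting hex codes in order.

#9C3838, #A54A4A

CSS maroon is rgb(128, 0, 0).
22%: (128 + 27.94 = 155.94→156, 0 + 56.1 = 56.1→56, 0 + 56.1 = 56.1→56) → #9C3838
29%: (128 + 36.83 = 164.83→165, 0 + 73.95 = 73.95→74, 0 + 73.95 = 73.95→74) → #A54A4A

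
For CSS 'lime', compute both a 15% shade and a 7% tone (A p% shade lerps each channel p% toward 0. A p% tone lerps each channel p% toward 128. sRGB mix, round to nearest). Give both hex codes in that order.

CSS lime is rgb(0, 255, 0).
15% shade:
  R: 0 + 0.15×(0−0) = 0 + 0 = 0 → 0
  G: 255 − 38.25 = 216.75 → 217
  B: 0 + 0.15×(0−0) = 0 + 0 = 0 → 0
  → #00d900
7% tone:
  R: 0 + 0.07×(128−0) = 0 + 8.96 = 8.96 → 9
  G: 255 + 0.07×(128−255) = 255 − 8.89 = 246.11 → 246
  B: 0 + 0.07×(128−0) = 0 + 8.96 = 8.96 → 9
  → #09f609

#00d900, #09f609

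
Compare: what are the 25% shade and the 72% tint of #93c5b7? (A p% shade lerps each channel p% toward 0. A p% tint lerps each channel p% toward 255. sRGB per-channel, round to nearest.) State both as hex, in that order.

#93c5b7 is rgb(147, 197, 183).
25% shade:
  R: 147 − 36.75 = 110.25 → 110
  G: 197 + 0.25×(0−197) = 197 − 49.25 = 147.75 → 148
  B: 183 − 45.75 = 137.25 → 137
  → #6e9489
72% tint:
  R: 147 + 77.76 = 224.76 → 225
  G: 197 + 41.76 = 238.76 → 239
  B: 183 + 51.84 = 234.84 → 235
  → #e1efeb

#6e9489, #e1efeb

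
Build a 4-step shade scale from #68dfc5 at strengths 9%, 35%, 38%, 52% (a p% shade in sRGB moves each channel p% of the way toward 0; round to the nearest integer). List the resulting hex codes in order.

#5fcbb3, #449180, #408a7a, #326b5f

#68dfc5 is rgb(104, 223, 197).
9%: (104 − 9.36 = 94.64→95, 223 − 20.07 = 202.93→203, 197 − 17.73 = 179.27→179) → #5fcbb3
35%: (104 − 36.4 = 67.6→68, 223 − 78.05 = 144.95→145, 197 − 68.95 = 128.05→128) → #449180
38%: (104 − 39.52 = 64.48→64, 223 − 84.74 = 138.26→138, 197 − 74.86 = 122.14→122) → #408a7a
52%: (104 − 54.08 = 49.92→50, 223 − 115.96 = 107.04→107, 197 − 102.44 = 94.56→95) → #326b5f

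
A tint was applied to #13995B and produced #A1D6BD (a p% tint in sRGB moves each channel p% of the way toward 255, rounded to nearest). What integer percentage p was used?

60%

#13995B is rgb(19, 153, 91); #A1D6BD is rgb(161, 214, 189).
On the R channel (widest range): 161 ≈ 19 + (p/100)(255 − 19), so p ≈ 100×(161 − 19)/(255 − 19) = 14200/236 = 60.17.
p = 60 reproduces all three channels after rounding.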